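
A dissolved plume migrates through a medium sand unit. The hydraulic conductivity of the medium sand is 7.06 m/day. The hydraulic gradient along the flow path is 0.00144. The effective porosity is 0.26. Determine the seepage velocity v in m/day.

Hydraulic gradient i = 0.00144.
Darcy flux q = K · i = 7.060 × 0.001440 = 0.01017 m/day.
Seepage velocity v = q / n_e = 0.01017 / 0.26 = 0.03910 m/day.

0.0391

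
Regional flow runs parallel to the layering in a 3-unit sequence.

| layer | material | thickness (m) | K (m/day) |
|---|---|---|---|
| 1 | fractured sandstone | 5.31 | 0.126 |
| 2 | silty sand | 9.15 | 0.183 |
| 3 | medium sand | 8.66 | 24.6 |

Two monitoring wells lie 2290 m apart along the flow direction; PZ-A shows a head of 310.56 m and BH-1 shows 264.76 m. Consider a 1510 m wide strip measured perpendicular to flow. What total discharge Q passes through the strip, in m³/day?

Flow is parallel to layering, so each bed carries its own Darcy discharge and the transmissivities add.
Σ(K_i·b_i) = 0.126×5.31 + 0.183×9.15 + 24.6×8.66 = 215.4 m²/day.
Hydraulic gradient i = (310.56 − 264.76) / 2290 = 45.8 / 2290 = 0.02000.
Q = Σ(K_i·b_i) · W · i = 215.4 × 1510 × 0.02000 = 6504 m³/day.

6500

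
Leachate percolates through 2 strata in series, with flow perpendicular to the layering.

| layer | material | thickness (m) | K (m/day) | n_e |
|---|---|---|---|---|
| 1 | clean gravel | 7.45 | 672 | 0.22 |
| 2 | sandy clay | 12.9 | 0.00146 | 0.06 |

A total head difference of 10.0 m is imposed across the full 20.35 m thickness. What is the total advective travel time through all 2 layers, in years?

With flow normal to the layers, continuity requires the same specific discharge q through every layer.
Σ(b_i/K_i) = 7.45/672 + 12.9/0.00146 = 8836 d.
q = Δh / Σ(b_i/K_i) = 10.0 / 8836 = 0.001132 m/day.
In each layer the seepage velocity is v_i = q/n_i, so the layer transit time is t_i = b_i·n_i / q:
  layer 1 (clean gravel): t_1 = 7.45 × 0.22 / 0.001132 = 1448 d
  layer 2 (sandy clay): t_2 = 12.9 × 0.06 / 0.001132 = 683.9 d
Total t = Σ t_i = 2132 days = 5.837 years.

5.84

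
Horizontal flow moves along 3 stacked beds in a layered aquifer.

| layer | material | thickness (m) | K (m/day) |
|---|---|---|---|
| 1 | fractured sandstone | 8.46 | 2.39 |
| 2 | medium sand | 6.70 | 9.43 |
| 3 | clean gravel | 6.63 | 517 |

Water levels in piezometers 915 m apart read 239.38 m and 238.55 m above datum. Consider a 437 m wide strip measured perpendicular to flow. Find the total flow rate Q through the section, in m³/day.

Flow is parallel to layering, so each bed carries its own Darcy discharge and the transmissivities add.
Σ(K_i·b_i) = 2.39×8.46 + 9.43×6.70 + 517×6.63 = 3511 m²/day.
Hydraulic gradient i = (239.38 − 238.55) / 915 = 0.83 / 915 = 0.0009071.
Q = Σ(K_i·b_i) · W · i = 3511 × 437 × 0.0009071 = 1392 m³/day.

1390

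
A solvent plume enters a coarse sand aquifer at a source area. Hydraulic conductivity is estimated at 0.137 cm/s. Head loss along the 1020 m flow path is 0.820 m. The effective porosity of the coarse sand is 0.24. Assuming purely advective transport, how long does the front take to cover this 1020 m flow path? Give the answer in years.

Convert K: 0.137 cm/s × 864 = 118.4 m/day.
Hydraulic gradient i = Δh / L = 0.820 / 1020 = 0.0008039.
Darcy flux q = K · i = 118.4 × 0.0008039 = 0.09516 m/day.
Seepage velocity v = q / n_e = 0.09516 / 0.24 = 0.3965 m/day.
Travel time t = L / v = 1020 / 0.3965 = 2573 days = 7.043 years.

7.04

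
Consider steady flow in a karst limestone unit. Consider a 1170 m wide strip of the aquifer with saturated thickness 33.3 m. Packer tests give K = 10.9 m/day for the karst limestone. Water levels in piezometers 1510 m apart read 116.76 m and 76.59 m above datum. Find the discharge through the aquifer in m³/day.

Cross-sectional area A = 1170 × 33.3 = 38961 m².
Hydraulic gradient i = (116.76 − 76.59) / 1510 = 40.17 / 1510 = 0.02660.
Darcy's law: Q = K · A · i = 10.90 × 38961 × 0.02660 = 11297 m³/day.

11300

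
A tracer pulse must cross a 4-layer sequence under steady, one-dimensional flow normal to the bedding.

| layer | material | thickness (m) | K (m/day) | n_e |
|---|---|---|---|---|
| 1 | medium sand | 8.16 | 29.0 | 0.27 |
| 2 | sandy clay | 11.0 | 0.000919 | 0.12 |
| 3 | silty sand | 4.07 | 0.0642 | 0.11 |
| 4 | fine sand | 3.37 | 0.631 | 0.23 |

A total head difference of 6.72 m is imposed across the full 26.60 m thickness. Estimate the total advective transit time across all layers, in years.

With flow normal to the layers, continuity requires the same specific discharge q through every layer.
Σ(b_i/K_i) = 8.16/29.0 + 11.0/0.000919 + 4.07/0.0642 + 3.37/0.631 = 12039 d.
q = Δh / Σ(b_i/K_i) = 6.72 / 12039 = 0.0005582 m/day.
In each layer the seepage velocity is v_i = q/n_i, so the layer transit time is t_i = b_i·n_i / q:
  layer 1 (medium sand): t_1 = 8.16 × 0.27 / 0.0005582 = 3947 d
  layer 2 (sandy clay): t_2 = 11.0 × 0.12 / 0.0005582 = 2365 d
  layer 3 (silty sand): t_3 = 4.07 × 0.11 / 0.0005582 = 802.0 d
  layer 4 (fine sand): t_4 = 3.37 × 0.23 / 0.0005582 = 1389 d
Total t = Σ t_i = 8502 days = 23.28 years.

23.3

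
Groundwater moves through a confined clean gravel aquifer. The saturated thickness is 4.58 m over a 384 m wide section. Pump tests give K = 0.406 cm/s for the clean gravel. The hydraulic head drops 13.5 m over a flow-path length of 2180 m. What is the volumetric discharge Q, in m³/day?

3820

Convert K: 0.406 cm/s × 864 = 350.8 m/day.
Cross-sectional area A = 384 × 4.58 = 1759 m².
Hydraulic gradient i = Δh / L = 13.5 / 2180 = 0.006193.
Darcy's law: Q = K · A · i = 350.8 × 1759 × 0.006193 = 3820 m³/day.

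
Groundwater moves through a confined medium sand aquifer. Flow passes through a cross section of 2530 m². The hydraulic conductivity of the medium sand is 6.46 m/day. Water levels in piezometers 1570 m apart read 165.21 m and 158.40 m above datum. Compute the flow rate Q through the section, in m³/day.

Hydraulic gradient i = (165.21 − 158.40) / 1570 = 6.81 / 1570 = 0.004338.
Darcy's law: Q = K · A · i = 6.460 × 2530 × 0.004338 = 70.89 m³/day.

70.9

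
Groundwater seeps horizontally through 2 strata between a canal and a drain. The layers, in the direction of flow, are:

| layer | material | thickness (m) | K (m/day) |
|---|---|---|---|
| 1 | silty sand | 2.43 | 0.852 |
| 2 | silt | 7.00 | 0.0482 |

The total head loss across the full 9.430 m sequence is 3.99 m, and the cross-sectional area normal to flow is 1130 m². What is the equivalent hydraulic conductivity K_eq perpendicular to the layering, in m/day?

0.0637

Flow is perpendicular to layering, so the layers act in series and the equivalent K is the thickness-weighted harmonic mean.
Total thickness L = 2.43 + 7.00 = 9.430 m.
Σ(b_i/K_i) = 2.43/0.852 + 7.00/0.0482 = 148.1 d.
K_eq = L / Σ(b_i/K_i) = 9.430 / 148.1 = 0.06368 m/day.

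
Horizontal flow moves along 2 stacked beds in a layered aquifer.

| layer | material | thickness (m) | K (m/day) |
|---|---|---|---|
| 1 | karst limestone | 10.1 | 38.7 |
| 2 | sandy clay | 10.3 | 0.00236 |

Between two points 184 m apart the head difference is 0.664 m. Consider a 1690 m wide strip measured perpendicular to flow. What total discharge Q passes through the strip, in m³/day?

2380

Flow is parallel to layering, so each bed carries its own Darcy discharge and the transmissivities add.
Σ(K_i·b_i) = 38.7×10.1 + 0.00236×10.3 = 390.9 m²/day.
Hydraulic gradient i = Δh / L = 0.664 / 184 = 0.003609.
Q = Σ(K_i·b_i) · W · i = 390.9 × 1690 × 0.003609 = 2384 m³/day.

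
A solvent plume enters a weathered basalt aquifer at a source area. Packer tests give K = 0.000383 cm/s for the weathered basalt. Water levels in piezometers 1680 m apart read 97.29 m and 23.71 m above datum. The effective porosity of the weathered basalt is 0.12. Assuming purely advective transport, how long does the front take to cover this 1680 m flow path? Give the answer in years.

38.1

Convert K: 0.000383 cm/s × 864 = 0.3309 m/day.
Hydraulic gradient i = (97.29 − 23.71) / 1680 = 73.58 / 1680 = 0.04380.
Darcy flux q = K · i = 0.3309 × 0.04380 = 0.01449 m/day.
Seepage velocity v = q / n_e = 0.01449 / 0.12 = 0.1208 m/day.
Travel time t = L / v = 1680 / 0.1208 = 13910 days = 38.08 years.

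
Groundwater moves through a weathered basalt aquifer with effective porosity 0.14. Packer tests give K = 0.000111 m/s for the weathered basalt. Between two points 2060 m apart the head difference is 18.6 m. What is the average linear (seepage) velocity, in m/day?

Convert K: 0.000111 m/s × 86400 = 9.590 m/day.
Hydraulic gradient i = Δh / L = 18.6 / 2060 = 0.009029.
Darcy flux q = K · i = 9.590 × 0.009029 = 0.08659 m/day.
Seepage velocity v = q / n_e = 0.08659 / 0.14 = 0.6185 m/day.

0.619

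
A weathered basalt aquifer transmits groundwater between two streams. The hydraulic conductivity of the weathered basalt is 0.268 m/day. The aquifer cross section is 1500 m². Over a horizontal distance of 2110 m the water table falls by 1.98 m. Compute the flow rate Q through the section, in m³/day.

Hydraulic gradient i = Δh / L = 1.98 / 2110 = 0.0009384.
Darcy's law: Q = K · A · i = 0.2680 × 1500 × 0.0009384 = 0.3772 m³/day.

0.377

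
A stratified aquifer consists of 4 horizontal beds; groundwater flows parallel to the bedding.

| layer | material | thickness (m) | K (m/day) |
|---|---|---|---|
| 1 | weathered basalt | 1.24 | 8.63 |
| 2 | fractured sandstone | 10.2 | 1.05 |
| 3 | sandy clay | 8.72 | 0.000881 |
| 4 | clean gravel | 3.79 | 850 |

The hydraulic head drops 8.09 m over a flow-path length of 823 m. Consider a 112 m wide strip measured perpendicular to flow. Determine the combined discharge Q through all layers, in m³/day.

Flow is parallel to layering, so each bed carries its own Darcy discharge and the transmissivities add.
Σ(K_i·b_i) = 8.63×1.24 + 1.05×10.2 + 0.000881×8.72 + 850×3.79 = 3243 m²/day.
Hydraulic gradient i = Δh / L = 8.09 / 823 = 0.009830.
Q = Σ(K_i·b_i) · W · i = 3243 × 112 × 0.009830 = 3570 m³/day.

3570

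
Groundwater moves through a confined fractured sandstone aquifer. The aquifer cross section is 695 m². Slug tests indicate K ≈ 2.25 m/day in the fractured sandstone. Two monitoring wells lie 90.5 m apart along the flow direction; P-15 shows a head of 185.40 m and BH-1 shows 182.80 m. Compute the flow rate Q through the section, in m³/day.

44.9

Hydraulic gradient i = (185.40 − 182.80) / 90.5 = 2.6 / 90.5 = 0.02873.
Darcy's law: Q = K · A · i = 2.250 × 695.0 × 0.02873 = 44.93 m³/day.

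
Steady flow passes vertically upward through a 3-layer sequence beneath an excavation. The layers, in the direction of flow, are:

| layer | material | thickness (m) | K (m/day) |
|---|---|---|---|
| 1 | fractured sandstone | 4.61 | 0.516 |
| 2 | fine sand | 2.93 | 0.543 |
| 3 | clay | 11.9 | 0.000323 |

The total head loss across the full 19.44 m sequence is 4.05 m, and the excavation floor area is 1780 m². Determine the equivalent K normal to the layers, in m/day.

Flow is perpendicular to layering, so the layers act in series and the equivalent K is the thickness-weighted harmonic mean.
Total thickness L = 4.61 + 2.93 + 11.9 = 19.44 m.
Σ(b_i/K_i) = 4.61/0.516 + 2.93/0.543 + 11.9/0.000323 = 36856 d.
K_eq = L / Σ(b_i/K_i) = 19.44 / 36856 = 0.0005275 m/day.

0.000527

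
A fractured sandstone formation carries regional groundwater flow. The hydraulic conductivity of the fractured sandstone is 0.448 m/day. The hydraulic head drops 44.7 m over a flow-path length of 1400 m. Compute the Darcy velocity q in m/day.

Hydraulic gradient i = Δh / L = 44.7 / 1400 = 0.03193.
Specific discharge q = K · i = 0.4480 × 0.03193 = 0.01430 m/day.

0.0143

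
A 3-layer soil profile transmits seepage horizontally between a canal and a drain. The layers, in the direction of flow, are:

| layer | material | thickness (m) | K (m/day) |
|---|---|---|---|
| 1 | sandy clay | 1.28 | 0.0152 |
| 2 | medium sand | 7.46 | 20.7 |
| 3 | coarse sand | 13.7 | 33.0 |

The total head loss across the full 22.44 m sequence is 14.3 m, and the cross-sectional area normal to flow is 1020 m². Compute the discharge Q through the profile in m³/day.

172

Flow is perpendicular to layering, so the layers act in series and the equivalent K is the thickness-weighted harmonic mean.
Total thickness L = 1.28 + 7.46 + 13.7 = 22.44 m.
Σ(b_i/K_i) = 1.28/0.0152 + 7.46/20.7 + 13.7/33.0 = 84.99 d.
K_eq = L / Σ(b_i/K_i) = 22.44 / 84.99 = 0.2640 m/day.
Q = K_eq · A · (Δh/L) = 0.2640 × 1020 × (14.3/22.44) = 171.6 m³/day.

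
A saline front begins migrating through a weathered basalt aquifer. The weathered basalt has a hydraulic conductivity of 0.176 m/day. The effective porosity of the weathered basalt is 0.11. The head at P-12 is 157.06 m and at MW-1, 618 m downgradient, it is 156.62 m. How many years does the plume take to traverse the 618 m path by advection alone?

Hydraulic gradient i = (157.06 − 156.62) / 618 = 0.44 / 618 = 0.0007120.
Darcy flux q = K · i = 0.1760 × 0.0007120 = 0.0001253 m/day.
Seepage velocity v = q / n_e = 0.0001253 / 0.11 = 0.001139 m/day.
Travel time t = L / v = 618 / 0.001139 = 5.425e+05 days = 1485 years.

1490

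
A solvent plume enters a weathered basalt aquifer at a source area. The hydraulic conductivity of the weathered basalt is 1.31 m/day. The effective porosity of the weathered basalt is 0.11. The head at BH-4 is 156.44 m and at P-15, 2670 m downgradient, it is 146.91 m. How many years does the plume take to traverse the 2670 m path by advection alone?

Hydraulic gradient i = (156.44 − 146.91) / 2670 = 9.53 / 2670 = 0.003569.
Darcy flux q = K · i = 1.310 × 0.003569 = 0.004676 m/day.
Seepage velocity v = q / n_e = 0.004676 / 0.11 = 0.04251 m/day.
Travel time t = L / v = 2670 / 0.04251 = 62813 days = 172.0 years.

172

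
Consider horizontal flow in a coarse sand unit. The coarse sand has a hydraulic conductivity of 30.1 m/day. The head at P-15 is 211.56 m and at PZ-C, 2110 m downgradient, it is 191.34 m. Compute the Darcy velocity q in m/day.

Hydraulic gradient i = (211.56 − 191.34) / 2110 = 20.22 / 2110 = 0.009583.
Specific discharge q = K · i = 30.10 × 0.009583 = 0.2884 m/day.

0.288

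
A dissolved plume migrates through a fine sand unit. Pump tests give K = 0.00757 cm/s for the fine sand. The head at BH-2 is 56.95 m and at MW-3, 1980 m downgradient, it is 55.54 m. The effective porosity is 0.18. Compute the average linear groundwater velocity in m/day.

0.0259

Convert K: 0.00757 cm/s × 864 = 6.540 m/day.
Hydraulic gradient i = (56.95 − 55.54) / 1980 = 1.41 / 1980 = 0.0007121.
Darcy flux q = K · i = 6.540 × 0.0007121 = 0.004658 m/day.
Seepage velocity v = q / n_e = 0.004658 / 0.18 = 0.02588 m/day.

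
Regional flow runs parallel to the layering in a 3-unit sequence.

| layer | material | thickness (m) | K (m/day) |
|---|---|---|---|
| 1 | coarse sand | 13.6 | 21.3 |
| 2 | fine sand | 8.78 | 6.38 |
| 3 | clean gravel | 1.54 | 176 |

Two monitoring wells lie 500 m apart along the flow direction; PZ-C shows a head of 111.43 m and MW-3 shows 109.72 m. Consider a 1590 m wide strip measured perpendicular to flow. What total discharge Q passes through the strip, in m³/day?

3350

Flow is parallel to layering, so each bed carries its own Darcy discharge and the transmissivities add.
Σ(K_i·b_i) = 21.3×13.6 + 6.38×8.78 + 176×1.54 = 616.7 m²/day.
Hydraulic gradient i = (111.43 − 109.72) / 500 = 1.71 / 500 = 0.003420.
Q = Σ(K_i·b_i) · W · i = 616.7 × 1590 × 0.003420 = 3354 m³/day.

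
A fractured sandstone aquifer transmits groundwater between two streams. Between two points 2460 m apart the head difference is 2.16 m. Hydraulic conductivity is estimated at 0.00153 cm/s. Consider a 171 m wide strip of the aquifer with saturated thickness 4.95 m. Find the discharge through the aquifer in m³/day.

0.982

Convert K: 0.00153 cm/s × 864 = 1.322 m/day.
Cross-sectional area A = 171 × 4.95 = 846.5 m².
Hydraulic gradient i = Δh / L = 2.16 / 2460 = 0.0008780.
Darcy's law: Q = K · A · i = 1.322 × 846.5 × 0.0008780 = 0.9825 m³/day.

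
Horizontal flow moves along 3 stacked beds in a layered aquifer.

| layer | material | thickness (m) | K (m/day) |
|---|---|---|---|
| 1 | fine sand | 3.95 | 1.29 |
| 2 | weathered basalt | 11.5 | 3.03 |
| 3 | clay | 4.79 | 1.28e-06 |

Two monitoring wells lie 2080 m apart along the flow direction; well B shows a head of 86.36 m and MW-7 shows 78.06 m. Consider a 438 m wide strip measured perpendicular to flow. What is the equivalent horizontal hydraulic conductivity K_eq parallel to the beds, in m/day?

Flow is parallel to layering, so each bed carries its own Darcy discharge and the transmissivities add.
Σ(K_i·b_i) = 1.29×3.95 + 3.03×11.5 + 1.28e-06×4.79 = 39.94 m²/day.
Total thickness b = 20.24 m, so K_eq = Σ(K_i·b_i)/b = 1.973 m/day.

1.97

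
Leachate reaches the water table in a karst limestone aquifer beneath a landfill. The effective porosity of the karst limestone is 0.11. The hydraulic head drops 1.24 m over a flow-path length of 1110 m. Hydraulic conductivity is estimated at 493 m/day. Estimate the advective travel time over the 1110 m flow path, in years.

0.607

Hydraulic gradient i = Δh / L = 1.24 / 1110 = 0.001117.
Darcy flux q = K · i = 493.0 × 0.001117 = 0.5507 m/day.
Seepage velocity v = q / n_e = 0.5507 / 0.11 = 5.007 m/day.
Travel time t = L / v = 1110 / 5.007 = 221.7 days = 0.6070 years.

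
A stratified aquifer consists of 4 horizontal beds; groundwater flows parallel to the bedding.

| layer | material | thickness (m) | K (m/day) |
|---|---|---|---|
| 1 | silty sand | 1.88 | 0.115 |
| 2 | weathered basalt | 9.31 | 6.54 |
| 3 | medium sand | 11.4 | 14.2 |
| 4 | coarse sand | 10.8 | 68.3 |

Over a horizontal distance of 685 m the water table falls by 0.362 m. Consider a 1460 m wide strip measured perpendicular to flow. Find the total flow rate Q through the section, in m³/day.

Flow is parallel to layering, so each bed carries its own Darcy discharge and the transmissivities add.
Σ(K_i·b_i) = 0.115×1.88 + 6.54×9.31 + 14.2×11.4 + 68.3×10.8 = 960.6 m²/day.
Hydraulic gradient i = Δh / L = 0.362 / 685 = 0.0005285.
Q = Σ(K_i·b_i) · W · i = 960.6 × 1460 × 0.0005285 = 741.2 m³/day.

741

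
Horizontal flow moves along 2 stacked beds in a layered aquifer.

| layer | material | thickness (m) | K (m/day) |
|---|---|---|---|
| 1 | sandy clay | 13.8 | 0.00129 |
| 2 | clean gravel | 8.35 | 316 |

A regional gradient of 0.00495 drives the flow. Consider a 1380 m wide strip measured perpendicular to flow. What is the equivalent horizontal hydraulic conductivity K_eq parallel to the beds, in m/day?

Flow is parallel to layering, so each bed carries its own Darcy discharge and the transmissivities add.
Σ(K_i·b_i) = 0.00129×13.8 + 316×8.35 = 2639 m²/day.
Total thickness b = 22.15 m, so K_eq = Σ(K_i·b_i)/b = 119.1 m/day.

119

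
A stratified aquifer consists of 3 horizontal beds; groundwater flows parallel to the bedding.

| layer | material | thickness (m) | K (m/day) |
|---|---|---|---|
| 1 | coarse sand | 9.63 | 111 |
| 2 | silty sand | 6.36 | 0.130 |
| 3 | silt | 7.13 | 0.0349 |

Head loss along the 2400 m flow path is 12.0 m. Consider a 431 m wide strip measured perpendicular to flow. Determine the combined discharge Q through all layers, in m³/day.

2310

Flow is parallel to layering, so each bed carries its own Darcy discharge and the transmissivities add.
Σ(K_i·b_i) = 111×9.63 + 0.130×6.36 + 0.0349×7.13 = 1070 m²/day.
Hydraulic gradient i = Δh / L = 12.0 / 2400 = 0.005000.
Q = Σ(K_i·b_i) · W · i = 1070 × 431 × 0.005000 = 2306 m³/day.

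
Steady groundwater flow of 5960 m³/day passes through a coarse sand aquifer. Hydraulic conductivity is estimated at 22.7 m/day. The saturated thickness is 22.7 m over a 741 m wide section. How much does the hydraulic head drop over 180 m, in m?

Cross-sectional area A = 741 × 22.7 = 16821 m².
From Q = K·A·i, i = Q / (K·A) = 5960 / (22.70 × 16821) = 0.01561.
Head loss Δh = i · L = 0.01561 × 180 = 2.810 m.

2.81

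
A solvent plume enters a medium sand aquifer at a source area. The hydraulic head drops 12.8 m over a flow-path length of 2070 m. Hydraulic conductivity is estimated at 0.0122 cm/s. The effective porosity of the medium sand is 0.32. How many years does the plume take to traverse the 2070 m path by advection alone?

27.8

Convert K: 0.0122 cm/s × 864 = 10.54 m/day.
Hydraulic gradient i = Δh / L = 12.8 / 2070 = 0.006184.
Darcy flux q = K · i = 10.54 × 0.006184 = 0.06518 m/day.
Seepage velocity v = q / n_e = 0.06518 / 0.32 = 0.2037 m/day.
Travel time t = L / v = 2070 / 0.2037 = 10163 days = 27.82 years.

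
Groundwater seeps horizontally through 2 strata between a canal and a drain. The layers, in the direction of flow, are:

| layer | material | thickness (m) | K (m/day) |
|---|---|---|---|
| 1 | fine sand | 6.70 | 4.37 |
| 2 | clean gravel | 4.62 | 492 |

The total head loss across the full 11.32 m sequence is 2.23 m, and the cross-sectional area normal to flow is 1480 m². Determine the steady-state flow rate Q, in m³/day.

Flow is perpendicular to layering, so the layers act in series and the equivalent K is the thickness-weighted harmonic mean.
Total thickness L = 6.70 + 4.62 = 11.32 m.
Σ(b_i/K_i) = 6.70/4.37 + 4.62/492 = 1.543 d.
K_eq = L / Σ(b_i/K_i) = 11.32 / 1.543 = 7.338 m/day.
Q = K_eq · A · (Δh/L) = 7.338 × 1480 × (2.23/11.32) = 2140 m³/day.

2140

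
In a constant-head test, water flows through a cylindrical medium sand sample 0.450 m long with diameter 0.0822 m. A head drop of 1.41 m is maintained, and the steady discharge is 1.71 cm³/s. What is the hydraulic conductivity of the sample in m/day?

Cross-sectional area A = π·(d/2)² = π × (0.0822/2)² = 0.005307 m².
Convert discharge: 1.71 cm³/s = 1.710e-06 m³/s.
Darcy's law rearranged: K = Q·L / (A·Δh) = 1.710e-06 × 0.450 / (0.005307 × 1.41) = 0.0001028 m/s = 8.885 m/day.

8.89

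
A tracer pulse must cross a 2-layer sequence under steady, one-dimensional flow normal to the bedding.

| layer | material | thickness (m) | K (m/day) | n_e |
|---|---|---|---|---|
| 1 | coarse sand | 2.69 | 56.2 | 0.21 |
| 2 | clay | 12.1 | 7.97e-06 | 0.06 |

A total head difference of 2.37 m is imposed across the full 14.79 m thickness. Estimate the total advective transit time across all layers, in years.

2260

With flow normal to the layers, continuity requires the same specific discharge q through every layer.
Σ(b_i/K_i) = 2.69/56.2 + 12.1/7.97e-06 = 1.518e+06 d.
q = Δh / Σ(b_i/K_i) = 2.37 / 1.518e+06 = 1.561e-06 m/day.
In each layer the seepage velocity is v_i = q/n_i, so the layer transit time is t_i = b_i·n_i / q:
  layer 1 (coarse sand): t_1 = 2.69 × 0.21 / 1.561e-06 = 3.619e+05 d
  layer 2 (clay): t_2 = 12.1 × 0.06 / 1.561e-06 = 4.651e+05 d
Total t = Σ t_i = 8.269e+05 days = 2264 years.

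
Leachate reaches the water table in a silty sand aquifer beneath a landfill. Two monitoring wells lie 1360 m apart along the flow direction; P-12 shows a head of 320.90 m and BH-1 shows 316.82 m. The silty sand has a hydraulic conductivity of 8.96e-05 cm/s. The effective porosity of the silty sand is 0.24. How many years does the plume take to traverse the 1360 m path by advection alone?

Convert K: 8.96e-05 cm/s × 864 = 0.07741 m/day.
Hydraulic gradient i = (320.90 − 316.82) / 1360 = 4.08 / 1360 = 0.003000.
Darcy flux q = K · i = 0.07741 × 0.003000 = 0.0002322 m/day.
Seepage velocity v = q / n_e = 0.0002322 / 0.24 = 0.0009677 m/day.
Travel time t = L / v = 1360 / 0.0009677 = 1.405e+06 days = 3848 years.

3850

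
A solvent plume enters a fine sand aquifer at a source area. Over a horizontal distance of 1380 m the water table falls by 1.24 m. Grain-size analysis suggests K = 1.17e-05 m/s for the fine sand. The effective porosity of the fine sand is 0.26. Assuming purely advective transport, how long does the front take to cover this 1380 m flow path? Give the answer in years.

Convert K: 1.17e-05 m/s × 86400 = 1.011 m/day.
Hydraulic gradient i = Δh / L = 1.24 / 1380 = 0.0008986.
Darcy flux q = K · i = 1.011 × 0.0008986 = 0.0009083 m/day.
Seepage velocity v = q / n_e = 0.0009083 / 0.26 = 0.003494 m/day.
Travel time t = L / v = 1380 / 0.003494 = 3.950e+05 days = 1081 years.

1080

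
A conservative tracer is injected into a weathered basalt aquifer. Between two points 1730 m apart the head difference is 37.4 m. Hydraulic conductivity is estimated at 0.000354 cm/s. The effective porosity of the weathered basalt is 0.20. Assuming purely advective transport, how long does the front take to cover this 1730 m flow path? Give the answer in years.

Convert K: 0.000354 cm/s × 864 = 0.3059 m/day.
Hydraulic gradient i = Δh / L = 37.4 / 1730 = 0.02162.
Darcy flux q = K · i = 0.3059 × 0.02162 = 0.006612 m/day.
Seepage velocity v = q / n_e = 0.006612 / 0.20 = 0.03306 m/day.
Travel time t = L / v = 1730 / 0.03306 = 52328 days = 143.3 years.

143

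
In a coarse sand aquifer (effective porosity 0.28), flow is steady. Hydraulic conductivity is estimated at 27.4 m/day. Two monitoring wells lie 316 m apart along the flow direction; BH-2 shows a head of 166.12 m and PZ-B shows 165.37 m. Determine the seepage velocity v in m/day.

Hydraulic gradient i = (166.12 − 165.37) / 316 = 0.75 / 316 = 0.002373.
Darcy flux q = K · i = 27.40 × 0.002373 = 0.06503 m/day.
Seepage velocity v = q / n_e = 0.06503 / 0.28 = 0.2323 m/day.

0.232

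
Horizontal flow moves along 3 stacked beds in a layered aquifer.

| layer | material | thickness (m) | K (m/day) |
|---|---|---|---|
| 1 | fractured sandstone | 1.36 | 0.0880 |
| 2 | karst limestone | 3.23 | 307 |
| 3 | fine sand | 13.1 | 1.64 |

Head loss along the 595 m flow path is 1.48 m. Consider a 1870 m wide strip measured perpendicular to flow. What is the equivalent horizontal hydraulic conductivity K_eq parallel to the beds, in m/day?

Flow is parallel to layering, so each bed carries its own Darcy discharge and the transmissivities add.
Σ(K_i·b_i) = 0.0880×1.36 + 307×3.23 + 1.64×13.1 = 1013 m²/day.
Total thickness b = 17.69 m, so K_eq = Σ(K_i·b_i)/b = 57.28 m/day.

57.3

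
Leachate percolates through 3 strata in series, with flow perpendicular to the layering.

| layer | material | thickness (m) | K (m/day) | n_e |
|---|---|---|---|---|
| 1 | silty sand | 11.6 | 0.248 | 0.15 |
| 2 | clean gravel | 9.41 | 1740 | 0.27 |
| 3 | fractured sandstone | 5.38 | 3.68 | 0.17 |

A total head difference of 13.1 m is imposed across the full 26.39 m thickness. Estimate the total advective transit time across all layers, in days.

With flow normal to the layers, continuity requires the same specific discharge q through every layer.
Σ(b_i/K_i) = 11.6/0.248 + 9.41/1740 + 5.38/3.68 = 48.24 d.
q = Δh / Σ(b_i/K_i) = 13.1 / 48.24 = 0.2716 m/day.
In each layer the seepage velocity is v_i = q/n_i, so the layer transit time is t_i = b_i·n_i / q:
  layer 1 (silty sand): t_1 = 11.6 × 0.15 / 0.2716 = 6.408 d
  layer 2 (clean gravel): t_2 = 9.41 × 0.27 / 0.2716 = 9.356 d
  layer 3 (fractured sandstone): t_3 = 5.38 × 0.17 / 0.2716 = 3.368 d
Total t = Σ t_i = 19.13 days.

19.1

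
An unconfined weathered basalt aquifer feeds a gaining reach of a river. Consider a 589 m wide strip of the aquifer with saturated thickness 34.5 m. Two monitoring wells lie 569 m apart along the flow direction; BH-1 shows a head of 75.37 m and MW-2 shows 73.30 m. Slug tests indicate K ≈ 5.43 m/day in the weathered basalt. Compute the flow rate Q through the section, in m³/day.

Cross-sectional area A = 589 × 34.5 = 20320 m².
Hydraulic gradient i = (75.37 − 73.30) / 569 = 2.07 / 569 = 0.003638.
Darcy's law: Q = K · A · i = 5.430 × 20320 × 0.003638 = 401.4 m³/day.

401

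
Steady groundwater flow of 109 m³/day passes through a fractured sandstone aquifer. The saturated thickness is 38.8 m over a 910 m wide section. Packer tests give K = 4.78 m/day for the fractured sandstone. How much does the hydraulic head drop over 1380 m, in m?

0.891

Cross-sectional area A = 910 × 38.8 = 35308 m².
From Q = K·A·i, i = Q / (K·A) = 109 / (4.780 × 35308) = 0.0006458.
Head loss Δh = i · L = 0.0006458 × 1380 = 0.8913 m.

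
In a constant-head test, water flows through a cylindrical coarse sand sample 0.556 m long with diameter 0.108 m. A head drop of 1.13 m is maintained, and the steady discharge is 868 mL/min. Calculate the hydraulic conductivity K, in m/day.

67.1

Cross-sectional area A = π·(d/2)² = π × (0.108/2)² = 0.009161 m².
Convert discharge: 868 mL/min = 1.447e-05 m³/s.
Darcy's law rearranged: K = Q·L / (A·Δh) = 1.447e-05 × 0.556 / (0.009161 × 1.13) = 0.0007770 m/s = 67.13 m/day.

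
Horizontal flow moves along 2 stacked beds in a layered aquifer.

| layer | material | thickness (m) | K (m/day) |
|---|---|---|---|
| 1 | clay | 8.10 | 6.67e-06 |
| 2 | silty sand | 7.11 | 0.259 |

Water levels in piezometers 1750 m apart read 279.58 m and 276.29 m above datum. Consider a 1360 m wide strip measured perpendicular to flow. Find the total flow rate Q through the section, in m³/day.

Flow is parallel to layering, so each bed carries its own Darcy discharge and the transmissivities add.
Σ(K_i·b_i) = 6.67e-06×8.10 + 0.259×7.11 = 1.842 m²/day.
Hydraulic gradient i = (279.58 − 276.29) / 1750 = 3.29 / 1750 = 0.001880.
Q = Σ(K_i·b_i) · W · i = 1.842 × 1360 × 0.001880 = 4.708 m³/day.

4.71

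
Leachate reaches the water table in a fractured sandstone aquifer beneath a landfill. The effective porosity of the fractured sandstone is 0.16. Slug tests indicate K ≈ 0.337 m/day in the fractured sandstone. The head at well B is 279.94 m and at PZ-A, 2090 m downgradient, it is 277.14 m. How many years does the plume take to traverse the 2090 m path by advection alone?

Hydraulic gradient i = (279.94 − 277.14) / 2090 = 2.8 / 2090 = 0.001340.
Darcy flux q = K · i = 0.3370 × 0.001340 = 0.0004515 m/day.
Seepage velocity v = q / n_e = 0.0004515 / 0.16 = 0.002822 m/day.
Travel time t = L / v = 2090 / 0.002822 = 7.407e+05 days = 2028 years.

2030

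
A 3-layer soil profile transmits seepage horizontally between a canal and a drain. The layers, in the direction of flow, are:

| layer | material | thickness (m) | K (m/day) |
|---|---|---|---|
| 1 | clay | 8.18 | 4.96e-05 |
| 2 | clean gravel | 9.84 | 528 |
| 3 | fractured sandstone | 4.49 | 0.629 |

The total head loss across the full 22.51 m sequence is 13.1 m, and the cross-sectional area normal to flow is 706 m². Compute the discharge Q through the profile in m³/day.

0.0561

Flow is perpendicular to layering, so the layers act in series and the equivalent K is the thickness-weighted harmonic mean.
Total thickness L = 8.18 + 9.84 + 4.49 = 22.51 m.
Σ(b_i/K_i) = 8.18/4.96e-05 + 9.84/528 + 4.49/0.629 = 1.649e+05 d.
K_eq = L / Σ(b_i/K_i) = 22.51 / 1.649e+05 = 0.0001365 m/day.
Q = K_eq · A · (Δh/L) = 0.0001365 × 706 × (13.1/22.51) = 0.05608 m³/day.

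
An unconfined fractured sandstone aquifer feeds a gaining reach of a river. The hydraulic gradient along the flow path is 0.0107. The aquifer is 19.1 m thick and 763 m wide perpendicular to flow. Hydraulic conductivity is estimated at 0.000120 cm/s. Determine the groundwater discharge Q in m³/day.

16.2

Convert K: 0.000120 cm/s × 864 = 0.1037 m/day.
Cross-sectional area A = 763 × 19.1 = 14573 m².
Hydraulic gradient i = 0.0107.
Darcy's law: Q = K · A · i = 0.1037 × 14573 × 0.01070 = 16.17 m³/day.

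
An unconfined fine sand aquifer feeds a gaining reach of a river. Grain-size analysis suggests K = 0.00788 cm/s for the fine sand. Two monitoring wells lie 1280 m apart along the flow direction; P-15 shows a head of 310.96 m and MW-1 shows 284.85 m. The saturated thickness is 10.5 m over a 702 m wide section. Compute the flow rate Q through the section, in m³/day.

Convert K: 0.00788 cm/s × 864 = 6.808 m/day.
Cross-sectional area A = 702 × 10.5 = 7371 m².
Hydraulic gradient i = (310.96 − 284.85) / 1280 = 26.11 / 1280 = 0.02040.
Darcy's law: Q = K · A · i = 6.808 × 7371 × 0.02040 = 1024 m³/day.

1020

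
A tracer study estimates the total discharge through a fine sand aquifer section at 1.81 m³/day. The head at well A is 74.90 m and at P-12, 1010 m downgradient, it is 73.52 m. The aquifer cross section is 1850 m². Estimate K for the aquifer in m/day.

Hydraulic gradient i = (74.90 − 73.52) / 1010 = 1.38 / 1010 = 0.001366.
From Q = K·A·i, K = Q / (A·i) = 1.81 / (1850 × 0.001366) = 0.7161 m/day.

0.716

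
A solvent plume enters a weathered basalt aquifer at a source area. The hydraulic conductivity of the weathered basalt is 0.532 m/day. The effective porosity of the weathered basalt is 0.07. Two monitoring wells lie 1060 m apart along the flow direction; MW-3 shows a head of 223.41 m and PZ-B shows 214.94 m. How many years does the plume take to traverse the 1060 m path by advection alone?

47.8

Hydraulic gradient i = (223.41 − 214.94) / 1060 = 8.47 / 1060 = 0.007991.
Darcy flux q = K · i = 0.5320 × 0.007991 = 0.004251 m/day.
Seepage velocity v = q / n_e = 0.004251 / 0.07 = 0.06073 m/day.
Travel time t = L / v = 1060 / 0.06073 = 17455 days = 47.79 years.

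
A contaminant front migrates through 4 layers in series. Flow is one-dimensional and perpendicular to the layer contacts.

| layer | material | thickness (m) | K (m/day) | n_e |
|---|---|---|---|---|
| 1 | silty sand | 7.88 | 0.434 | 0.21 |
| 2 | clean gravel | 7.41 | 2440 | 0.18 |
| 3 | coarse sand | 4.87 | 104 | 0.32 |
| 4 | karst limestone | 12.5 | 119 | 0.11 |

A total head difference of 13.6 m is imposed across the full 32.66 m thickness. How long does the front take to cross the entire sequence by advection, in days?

7.97

With flow normal to the layers, continuity requires the same specific discharge q through every layer.
Σ(b_i/K_i) = 7.88/0.434 + 7.41/2440 + 4.87/104 + 12.5/119 = 18.31 d.
q = Δh / Σ(b_i/K_i) = 13.6 / 18.31 = 0.7427 m/day.
In each layer the seepage velocity is v_i = q/n_i, so the layer transit time is t_i = b_i·n_i / q:
  layer 1 (silty sand): t_1 = 7.88 × 0.21 / 0.7427 = 2.228 d
  layer 2 (clean gravel): t_2 = 7.41 × 0.18 / 0.7427 = 1.796 d
  layer 3 (coarse sand): t_3 = 4.87 × 0.32 / 0.7427 = 2.098 d
  layer 4 (karst limestone): t_4 = 12.5 × 0.11 / 0.7427 = 1.851 d
Total t = Σ t_i = 7.974 days.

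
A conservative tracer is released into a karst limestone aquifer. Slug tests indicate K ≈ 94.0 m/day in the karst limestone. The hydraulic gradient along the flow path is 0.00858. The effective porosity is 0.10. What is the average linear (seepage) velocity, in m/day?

Hydraulic gradient i = 0.00858.
Darcy flux q = K · i = 94.00 × 0.008580 = 0.8065 m/day.
Seepage velocity v = q / n_e = 0.8065 / 0.10 = 8.065 m/day.

8.07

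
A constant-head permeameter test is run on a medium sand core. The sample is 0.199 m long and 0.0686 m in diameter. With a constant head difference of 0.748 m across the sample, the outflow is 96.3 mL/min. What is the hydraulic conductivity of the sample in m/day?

Cross-sectional area A = π·(d/2)² = π × (0.0686/2)² = 0.003696 m².
Convert discharge: 96.3 mL/min = 1.605e-06 m³/s.
Darcy's law rearranged: K = Q·L / (A·Δh) = 1.605e-06 × 0.199 / (0.003696 × 0.748) = 0.0001155 m/s = 9.982 m/day.

9.98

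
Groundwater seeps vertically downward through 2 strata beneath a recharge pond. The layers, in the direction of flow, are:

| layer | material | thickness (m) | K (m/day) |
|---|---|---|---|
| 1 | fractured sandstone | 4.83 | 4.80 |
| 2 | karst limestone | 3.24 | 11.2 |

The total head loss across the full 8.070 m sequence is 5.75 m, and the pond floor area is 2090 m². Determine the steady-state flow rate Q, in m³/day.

9280

Flow is perpendicular to layering, so the layers act in series and the equivalent K is the thickness-weighted harmonic mean.
Total thickness L = 4.83 + 3.24 = 8.070 m.
Σ(b_i/K_i) = 4.83/4.80 + 3.24/11.2 = 1.296 d.
K_eq = L / Σ(b_i/K_i) = 8.070 / 1.296 = 6.229 m/day.
Q = K_eq · A · (Δh/L) = 6.229 × 2090 × (5.75/8.070) = 9276 m³/day.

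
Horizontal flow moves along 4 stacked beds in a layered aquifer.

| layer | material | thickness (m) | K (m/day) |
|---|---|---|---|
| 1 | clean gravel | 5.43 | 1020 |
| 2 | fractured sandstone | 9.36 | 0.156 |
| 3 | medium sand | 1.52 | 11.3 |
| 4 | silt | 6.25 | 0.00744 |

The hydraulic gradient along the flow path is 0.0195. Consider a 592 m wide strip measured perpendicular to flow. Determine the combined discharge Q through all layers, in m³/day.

64200

Flow is parallel to layering, so each bed carries its own Darcy discharge and the transmissivities add.
Σ(K_i·b_i) = 1020×5.43 + 0.156×9.36 + 11.3×1.52 + 0.00744×6.25 = 5557 m²/day.
Hydraulic gradient i = 0.0195.
Q = Σ(K_i·b_i) · W · i = 5557 × 592 × 0.01950 = 64153 m³/day.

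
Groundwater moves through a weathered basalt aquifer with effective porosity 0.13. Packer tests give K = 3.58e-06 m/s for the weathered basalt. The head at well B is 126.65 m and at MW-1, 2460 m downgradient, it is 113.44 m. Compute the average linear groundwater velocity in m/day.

Convert K: 3.58e-06 m/s × 86400 = 0.3093 m/day.
Hydraulic gradient i = (126.65 − 113.44) / 2460 = 13.21 / 2460 = 0.005370.
Darcy flux q = K · i = 0.3093 × 0.005370 = 0.001661 m/day.
Seepage velocity v = q / n_e = 0.001661 / 0.13 = 0.01278 m/day.

0.0128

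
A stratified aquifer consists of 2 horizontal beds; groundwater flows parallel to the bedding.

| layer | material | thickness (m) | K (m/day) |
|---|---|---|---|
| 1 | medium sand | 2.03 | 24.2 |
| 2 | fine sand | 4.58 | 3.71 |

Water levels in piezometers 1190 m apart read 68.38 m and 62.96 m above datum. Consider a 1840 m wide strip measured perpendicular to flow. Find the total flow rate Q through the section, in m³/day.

Flow is parallel to layering, so each bed carries its own Darcy discharge and the transmissivities add.
Σ(K_i·b_i) = 24.2×2.03 + 3.71×4.58 = 66.12 m²/day.
Hydraulic gradient i = (68.38 − 62.96) / 1190 = 5.42 / 1190 = 0.004555.
Q = Σ(K_i·b_i) · W · i = 66.12 × 1840 × 0.004555 = 554.1 m³/day.

554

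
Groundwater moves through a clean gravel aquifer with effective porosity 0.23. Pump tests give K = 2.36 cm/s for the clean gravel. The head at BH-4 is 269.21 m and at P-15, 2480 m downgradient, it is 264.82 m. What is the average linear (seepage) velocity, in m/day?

15.7

Convert K: 2.36 cm/s × 864 = 2039 m/day.
Hydraulic gradient i = (269.21 − 264.82) / 2480 = 4.39 / 2480 = 0.001770.
Darcy flux q = K · i = 2039 × 0.001770 = 3.609 m/day.
Seepage velocity v = q / n_e = 3.609 / 0.23 = 15.69 m/day.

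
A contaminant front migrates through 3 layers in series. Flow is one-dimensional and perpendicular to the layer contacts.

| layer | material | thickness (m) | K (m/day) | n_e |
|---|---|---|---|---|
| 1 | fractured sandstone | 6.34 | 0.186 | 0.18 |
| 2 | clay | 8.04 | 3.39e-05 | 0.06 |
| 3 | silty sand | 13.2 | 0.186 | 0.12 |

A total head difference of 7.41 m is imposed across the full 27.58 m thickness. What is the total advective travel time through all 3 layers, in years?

281

With flow normal to the layers, continuity requires the same specific discharge q through every layer.
Σ(b_i/K_i) = 6.34/0.186 + 8.04/3.39e-05 + 13.2/0.186 = 2.373e+05 d.
q = Δh / Σ(b_i/K_i) = 7.41 / 2.373e+05 = 3.123e-05 m/day.
In each layer the seepage velocity is v_i = q/n_i, so the layer transit time is t_i = b_i·n_i / q:
  layer 1 (fractured sandstone): t_1 = 6.34 × 0.18 / 3.123e-05 = 36542 d
  layer 2 (clay): t_2 = 8.04 × 0.06 / 3.123e-05 = 15447 d
  layer 3 (silty sand): t_3 = 13.2 × 0.12 / 3.123e-05 = 50721 d
Total t = Σ t_i = 1.027e+05 days = 281.2 years.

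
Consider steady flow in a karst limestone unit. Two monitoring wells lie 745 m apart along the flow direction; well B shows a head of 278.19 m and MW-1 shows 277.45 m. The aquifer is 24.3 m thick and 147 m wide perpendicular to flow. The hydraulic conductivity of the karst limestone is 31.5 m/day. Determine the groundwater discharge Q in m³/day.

112

Cross-sectional area A = 147 × 24.3 = 3572 m².
Hydraulic gradient i = (278.19 − 277.45) / 745 = 0.74 / 745 = 0.0009933.
Darcy's law: Q = K · A · i = 31.50 × 3572 × 0.0009933 = 111.8 m³/day.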